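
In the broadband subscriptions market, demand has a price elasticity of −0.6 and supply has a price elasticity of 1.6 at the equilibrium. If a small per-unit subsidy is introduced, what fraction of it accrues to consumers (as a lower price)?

For a small subsidy around the equilibrium, the benefit split depends on the relative slopes, which at a point are proportional to the elasticities.
Buyer share = εs/(εs + |εd|) = 1.6/(1.6 + 0.6) = 8/11; seller share = |εd|/(εs + |εd|) = 3/11.

Consumer share = 8/11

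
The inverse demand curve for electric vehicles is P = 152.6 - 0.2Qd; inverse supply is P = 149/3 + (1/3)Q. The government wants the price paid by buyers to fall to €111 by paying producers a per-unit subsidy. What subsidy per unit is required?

Required subsidy s = €8 per unit

At a buyer price of 111, quantity demanded is 763 − 5·111 = 208.
Sellers supply 208 only when they receive Ps = 149/3 + (1/3)·208 = 119.
s = Ps − Pb = 119 − 111 = 8.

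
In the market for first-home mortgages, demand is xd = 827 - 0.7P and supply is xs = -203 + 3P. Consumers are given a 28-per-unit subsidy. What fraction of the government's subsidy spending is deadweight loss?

Pre-subsidy: 827 - 0.7P = -203 + 3P gives P* = 10300/37, x* = 23389/37.
With the rebate, buyers effectively pay Pb = Ps − 28, where Ps is the price sellers receive.
Demand in terms of Ps becomes xd = 827 − 0.7(Ps − 28) = 846.6 - 0.7Ps. Setting this equal to supply: 846.6 - 0.7Ps = -203 + 3Ps, so Ps = 10496/37.
Buyers pay Pb = 10496/37 − 28 = 9460/37; x' = -203 + 3·(10496/37) = 23977/37.
ΔCS = ½(23389/37 + 23977/37)(10300/37 − 9460/37) = 19893720/1369; ΔPS = ½(23389/37 + 23977/37)(10496/37 − 10300/37) = 4641868/1369.
Government spending = 28 × 23977/37 = 671356/37.
DWL = ½ × 28 × (23977/37 − 23389/37) = 8232/37; fraction = (8232/37) / (671356/37) = 294/23977.

DWL / government spending = 294/23977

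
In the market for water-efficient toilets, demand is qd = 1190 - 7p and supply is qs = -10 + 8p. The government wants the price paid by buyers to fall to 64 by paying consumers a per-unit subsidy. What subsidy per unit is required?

Required subsidy s = 30 per unit

At a buyer price of 64, quantity demanded is 1190 − 7·64 = 742.
Sellers supply 742 only when they receive ps with -10 + 8·ps = 742, i.e. ps = 94.
s = ps − pb = 94 − 64 = 30.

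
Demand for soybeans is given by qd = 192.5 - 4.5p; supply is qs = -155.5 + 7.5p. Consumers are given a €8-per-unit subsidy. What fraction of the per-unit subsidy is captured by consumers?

Consumer share = 0.625

Pre-subsidy: 192.5 - 4.5p = -155.5 + 7.5p gives p* = 29, q* = 62.
With the rebate, buyers effectively pay pb = ps − 8, where ps is the price sellers receive.
Demand in terms of ps becomes qd = 192.5 − 4.5(ps − 8) = 228.5 - 4.5ps. Setting this equal to supply: 228.5 - 4.5ps = -155.5 + 7.5ps, so ps = 32.
Buyers pay pb = 32 − 8 = 24; q' = -155.5 + 7.5·32 = 84.5.
Buyers' price falls by p* − pb = 29 − 24 = 5; sellers' price rises by ps − p* = 32 − 29 = 3.
So consumers capture 5/8 = 0.625 of each unit of subsidy.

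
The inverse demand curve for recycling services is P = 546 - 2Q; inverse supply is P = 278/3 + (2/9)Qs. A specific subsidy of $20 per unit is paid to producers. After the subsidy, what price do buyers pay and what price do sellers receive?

Buyers pay $120; sellers receive $140

Pre-subsidy: 546 - 2Q = 278/3 + (2/9)Q gives Q* = 204 and P* = 138.
With the subsidy, sellers receive Ps = Pb + 20 for each unit, where Pb is the price buyers pay.
On the curves, Pb = 546 - 2Q and Ps = 278/3 + (2/9)Q; the wedge Ps − Pb = 20 gives 278/3 + (2/9)Q − (546 - 2Q) = 20, so Q' = 213.
Then Pb = 546 − 2·213 = 120 and Ps = 278/3 + (2/9)·213 = 140.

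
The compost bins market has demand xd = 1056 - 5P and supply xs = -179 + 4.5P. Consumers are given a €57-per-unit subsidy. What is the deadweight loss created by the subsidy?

Pre-subsidy: 1056 - 5P = -179 + 4.5P gives P* = 130, x* = 406.
With the rebate, buyers effectively pay Pb = Ps − 57, where Ps is the price sellers receive.
Demand in terms of Ps becomes xd = 1056 − 5(Ps − 57) = 1341 - 5Ps. Setting this equal to supply: 1341 - 5Ps = -179 + 4.5Ps, so Ps = 160.
Buyers pay Pb = 160 − 57 = 103; x' = -179 + 4.5·160 = 541.
The subsidy expands output by 541 − 406 = 135 past the efficient level; on those units the gap between marginal cost and willingness to pay runs from 0 up to 57.
DWL = ½ × 57 × 135 = 3847.5.

Deadweight loss = €3847.5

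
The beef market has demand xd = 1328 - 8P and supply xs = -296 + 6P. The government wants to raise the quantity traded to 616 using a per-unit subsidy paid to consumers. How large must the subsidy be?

Required subsidy s = 63 per unit

At x = 616, invert demand for the buyer price: Pb = (1328 − 616)/8 = 89; invert supply for the seller price: Ps = (616 − (-296))/6 = 152.
The subsidy must fill the gap: s = Ps − Pb = 152 − 89 = 63.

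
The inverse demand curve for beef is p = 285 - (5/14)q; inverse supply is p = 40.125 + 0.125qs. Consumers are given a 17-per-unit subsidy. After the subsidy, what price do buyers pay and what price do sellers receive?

Buyers pay 4915/54; sellers receive 5833/54

Pre-subsidy: 285 - (5/14)q = 40.125 + 0.125q gives q* = 4571/9 and p* = 1865/18.
With the rebate, buyers effectively pay pb = ps − 17, where ps is the price sellers receive.
On the curves, pb = 285 - (5/14)q and ps = 40.125 + 0.125q; the wedge ps − pb = 17 gives 40.125 + 0.125q − (285 - (5/14)q) = 17, so q' = 14665/27.
Then pb = 285 − (5/14)·(14665/27) = 4915/54 and ps = 40.125 + 0.125·(14665/27) = 5833/54.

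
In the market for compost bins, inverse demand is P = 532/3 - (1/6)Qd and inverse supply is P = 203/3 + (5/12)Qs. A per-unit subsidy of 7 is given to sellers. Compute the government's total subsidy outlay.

Pre-subsidy: 532/3 - (1/6)Q = 203/3 + (5/12)Q gives Q* = 188 and P* = 146.
With the subsidy, sellers receive Ps = Pb + 7 for each unit, where Pb is the price buyers pay.
On the curves, Pb = 532/3 - (1/6)Q and Ps = 203/3 + (5/12)Q; the wedge Ps − Pb = 7 gives 203/3 + (5/12)Q − (532/3 - (1/6)Q) = 7, so Q' = 200.
Then Pb = 532/3 − (1/6)·200 = 144 and Ps = 203/3 + (5/12)·200 = 151.
Government outlay = subsidy × quantity = 7 × 200 = 1400.

Government cost = 1400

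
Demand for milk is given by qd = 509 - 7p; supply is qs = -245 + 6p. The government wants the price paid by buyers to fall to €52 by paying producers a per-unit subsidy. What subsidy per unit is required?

At a buyer price of 52, quantity demanded is 509 − 7·52 = 145.
Sellers supply 145 only when they receive ps with -245 + 6·ps = 145, i.e. ps = 65.
s = ps − pb = 65 − 52 = 13.

Required subsidy s = €13 per unit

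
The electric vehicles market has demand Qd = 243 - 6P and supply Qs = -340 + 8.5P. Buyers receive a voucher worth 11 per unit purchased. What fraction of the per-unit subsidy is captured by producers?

Producer share = 12/29

Pre-subsidy: 243 - 6P = -340 + 8.5P gives P* = 1166/29, Q* = 51/29.
With the rebate, buyers effectively pay Pb = Ps − 11, where Ps is the price sellers receive.
Demand in terms of Ps becomes Qd = 243 − 6(Ps − 11) = 309 - 6Ps. Setting this equal to supply: 309 - 6Ps = -340 + 8.5Ps, so Ps = 1298/29.
Buyers pay Pb = 1298/29 − 11 = 979/29; Q' = -340 + 8.5·(1298/29) = 1173/29.
Buyers' price falls by P* − Pb = 1166/29 − 979/29 = 187/29; sellers' price rises by Ps − P* = 1298/29 − 1166/29 = 132/29.
So producers capture (132/29)/11 = 12/29 of each unit of subsidy.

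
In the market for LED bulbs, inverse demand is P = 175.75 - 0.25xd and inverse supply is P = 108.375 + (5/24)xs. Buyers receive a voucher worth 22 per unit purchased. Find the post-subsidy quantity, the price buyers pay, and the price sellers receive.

x' = 195; buyers pay 127; sellers receive 149

Pre-subsidy: 175.75 - 0.25x = 108.375 + (5/24)x gives x* = 147 and P* = 139.
With the rebate, buyers effectively pay Pb = Ps − 22, where Ps is the price sellers receive.
On the curves, Pb = 175.75 - 0.25x and Ps = 108.375 + (5/24)x; the wedge Ps − Pb = 22 gives 108.375 + (5/24)x − (175.75 - 0.25x) = 22, so x' = 195.
Then Pb = 175.75 − 0.25·195 = 127 and Ps = 108.375 + (5/24)·195 = 149.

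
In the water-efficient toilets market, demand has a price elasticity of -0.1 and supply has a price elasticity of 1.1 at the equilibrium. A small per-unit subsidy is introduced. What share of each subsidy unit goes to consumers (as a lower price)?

Consumer share = 11/12

For a small subsidy around the equilibrium, the benefit split depends on the relative slopes, which at a point are proportional to the elasticities.
Buyer share = εs/(εs + |εd|) = 1.1/(1.1 + 0.1) = 11/12; seller share = |εd|/(εs + |εd|) = 1/12.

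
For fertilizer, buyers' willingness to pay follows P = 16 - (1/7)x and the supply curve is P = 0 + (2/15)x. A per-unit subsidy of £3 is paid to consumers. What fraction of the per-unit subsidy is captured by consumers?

Consumer share = 15/29

Pre-subsidy: 16 - (1/7)x = 0 + (2/15)x gives x* = 1680/29 and P* = 224/29.
With the rebate, buyers effectively pay Pb = Ps − 3, where Ps is the price sellers receive.
On the curves, Pb = 16 - (1/7)x and Ps = 0 + (2/15)x; the wedge Ps − Pb = 3 gives 0 + (2/15)x − (16 - (1/7)x) = 3, so x' = 1995/29.
Then Pb = 16 − (1/7)·(1995/29) = 179/29 and Ps = 0 + (2/15)·(1995/29) = 266/29.
Buyers' price falls by P* − Pb = 224/29 − 179/29 = 45/29; sellers' price rises by Ps − P* = 266/29 − 224/29 = 42/29.
So consumers capture (45/29)/3 = 15/29 of each unit of subsidy.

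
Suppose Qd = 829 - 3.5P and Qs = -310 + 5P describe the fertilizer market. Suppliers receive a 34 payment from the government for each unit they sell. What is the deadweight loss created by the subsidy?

Deadweight loss = 1190

Pre-subsidy: 829 - 3.5P = -310 + 5P gives P* = 134, Q* = 360.
With the subsidy, sellers receive Ps = Pb + 34 for each unit, where Pb is the price buyers pay.
Supply in terms of Pb becomes Qs = -310 + 5(Pb + 34) = -140 + 5Pb. Setting this equal to demand: 829 - 3.5Pb = -140 + 5Pb, so Pb = 114.
Sellers receive Ps = 114 + 34 = 148; Q' = 829 − 3.5·114 = 430.
The subsidy expands output by 430 − 360 = 70 past the efficient level; on those units the gap between marginal cost and willingness to pay runs from 0 up to 34.
DWL = ½ × 34 × 70 = 1190.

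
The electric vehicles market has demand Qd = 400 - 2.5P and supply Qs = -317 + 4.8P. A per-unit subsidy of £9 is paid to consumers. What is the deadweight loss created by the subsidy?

Pre-subsidy: 400 - 2.5P = -317 + 4.8P gives P* = 7170/73, Q* = 11275/73.
With the rebate, buyers effectively pay Pb = Ps − 9, where Ps is the price sellers receive.
Demand in terms of Ps becomes Qd = 400 − 2.5(Ps − 9) = 422.5 - 2.5Ps. Setting this equal to supply: 422.5 - 2.5Ps = -317 + 4.8Ps, so Ps = 7395/73.
Buyers pay Pb = 7395/73 − 9 = 6738/73; Q' = -317 + 4.8·(7395/73) = 12355/73.
The subsidy expands output by 12355/73 − 11275/73 = 1080/73 past the efficient level; on those units the gap between marginal cost and willingness to pay runs from 0 up to 9.
DWL = ½ × 9 × 1080/73 = 4860/73.

Deadweight loss = 4860/73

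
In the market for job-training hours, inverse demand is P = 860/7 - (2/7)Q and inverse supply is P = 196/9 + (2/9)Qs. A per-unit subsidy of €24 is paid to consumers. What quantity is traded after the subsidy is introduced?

Pre-subsidy: 860/7 - (2/7)Q = 196/9 + (2/9)Q gives Q* = 199 and P* = 66.
With the rebate, buyers effectively pay Pb = Ps − 24, where Ps is the price sellers receive.
On the curves, Pb = 860/7 - (2/7)Q and Ps = 196/9 + (2/9)Q; the wedge Ps − Pb = 24 gives 196/9 + (2/9)Q − (860/7 - (2/7)Q) = 24, so Q' = 246.25.
Then Pb = 860/7 − (2/7)·246.25 = 52.5 and Ps = 196/9 + (2/9)·246.25 = 76.5.

Q' = 246.25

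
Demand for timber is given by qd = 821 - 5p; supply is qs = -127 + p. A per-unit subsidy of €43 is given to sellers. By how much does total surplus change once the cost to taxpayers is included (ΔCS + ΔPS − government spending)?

Pre-subsidy: 821 - 5p = -127 + p gives p* = 158, q* = 31.
With the subsidy, sellers receive ps = pb + 43 for each unit, where pb is the price buyers pay.
Supply in terms of pb becomes qs = -127 + 1(pb + 43) = -84 + pb. Setting this equal to demand: 821 - 5pb = -84 + pb, so pb = 905/6.
Sellers receive ps = 905/6 + 43 = 1163/6; q' = 821 − 5·(905/6) = 401/6.
ΔCS = ½(31 + 401/6)(158 − 905/6) = 25241/72; ΔPS = ½(31 + 401/6)(1163/6 − 158) = 126205/72.
Government spending = 43 × 401/6 = 17243/6.
Net change = 25241/72 + 126205/72 − 17243/6 = -9245/12. The loss equals the DWL triangle ½·43·215/6.

Net change in total surplus = -9245/12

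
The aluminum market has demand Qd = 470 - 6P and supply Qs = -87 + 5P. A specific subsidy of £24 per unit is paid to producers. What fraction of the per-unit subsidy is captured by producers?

Producer share = 6/11

Pre-subsidy: 470 - 6P = -87 + 5P gives P* = 557/11, Q* = 1828/11.
With the subsidy, sellers receive Ps = Pb + 24 for each unit, where Pb is the price buyers pay.
Supply in terms of Pb becomes Qs = -87 + 5(Pb + 24) = 33 + 5Pb. Setting this equal to demand: 470 - 6Pb = 33 + 5Pb, so Pb = 437/11.
Sellers receive Ps = 437/11 + 24 = 701/11; Q' = 470 − 6·(437/11) = 2548/11.
Buyers' price falls by P* − Pb = 557/11 − 437/11 = 120/11; sellers' price rises by Ps − P* = 701/11 − 557/11 = 144/11.
So producers capture (144/11)/24 = 6/11 of each unit of subsidy.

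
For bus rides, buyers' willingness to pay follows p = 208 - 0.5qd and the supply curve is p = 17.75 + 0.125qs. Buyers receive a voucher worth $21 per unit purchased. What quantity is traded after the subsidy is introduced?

q' = 338

Pre-subsidy: 208 - 0.5q = 17.75 + 0.125q gives q* = 304.4 and p* = 55.8.
With the rebate, buyers effectively pay pb = ps − 21, where ps is the price sellers receive.
On the curves, pb = 208 - 0.5q and ps = 17.75 + 0.125q; the wedge ps − pb = 21 gives 17.75 + 0.125q − (208 - 0.5q) = 21, so q' = 338.
Then pb = 208 − 0.5·338 = 39 and ps = 17.75 + 0.125·338 = 60.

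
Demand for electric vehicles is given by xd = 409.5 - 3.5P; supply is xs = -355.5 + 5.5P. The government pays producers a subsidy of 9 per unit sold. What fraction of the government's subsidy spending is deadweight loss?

Pre-subsidy: 409.5 - 3.5P = -355.5 + 5.5P gives P* = 85, x* = 112.
With the subsidy, sellers receive Ps = Pb + 9 for each unit, where Pb is the price buyers pay.
Supply in terms of Pb becomes xs = -355.5 + 5.5(Pb + 9) = -306 + 5.5Pb. Setting this equal to demand: 409.5 - 3.5Pb = -306 + 5.5Pb, so Pb = 79.5.
Sellers receive Ps = 79.5 + 9 = 88.5; x' = 409.5 − 3.5·79.5 = 131.25.
ΔCS = ½(112 + 131.25)(85 − 79.5) = 668.9375; ΔPS = ½(112 + 131.25)(88.5 − 85) = 425.6875.
Government spending = 9 × 131.25 = 1181.25.
DWL = ½ × 9 × (131.25 − 112) = 86.625; fraction = 86.625 / 1181.25 = 11/150.

DWL / government spending = 11/150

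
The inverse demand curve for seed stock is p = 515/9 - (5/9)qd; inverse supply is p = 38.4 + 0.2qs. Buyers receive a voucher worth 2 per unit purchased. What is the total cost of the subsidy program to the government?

Government cost = 937/17

Pre-subsidy: 515/9 - (5/9)q = 38.4 + 0.2q gives q* = 847/34 and p* = 1475/34.
With the rebate, buyers effectively pay pb = ps − 2, where ps is the price sellers receive.
On the curves, pb = 515/9 - (5/9)q and ps = 38.4 + 0.2q; the wedge ps − pb = 2 gives 38.4 + 0.2q − (515/9 - (5/9)q) = 2, so q' = 937/34.
Then pb = 515/9 − (5/9)·(937/34) = 1425/34 and ps = 38.4 + 0.2·(937/34) = 1493/34.
Government outlay = subsidy × quantity = 2 × 937/34 = 937/17.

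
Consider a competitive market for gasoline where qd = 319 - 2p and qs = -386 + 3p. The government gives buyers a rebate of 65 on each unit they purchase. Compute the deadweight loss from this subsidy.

Deadweight loss = 2535

Pre-subsidy: 319 - 2p = -386 + 3p gives p* = 141, q* = 37.
With the rebate, buyers effectively pay pb = ps − 65, where ps is the price sellers receive.
Demand in terms of ps becomes qd = 319 − 2(ps − 65) = 449 - 2ps. Setting this equal to supply: 449 - 2ps = -386 + 3ps, so ps = 167.
Buyers pay pb = 167 − 65 = 102; q' = -386 + 3·167 = 115.
The subsidy expands output by 115 − 37 = 78 past the efficient level; on those units the gap between marginal cost and willingness to pay runs from 0 up to 65.
DWL = ½ × 65 × 78 = 2535.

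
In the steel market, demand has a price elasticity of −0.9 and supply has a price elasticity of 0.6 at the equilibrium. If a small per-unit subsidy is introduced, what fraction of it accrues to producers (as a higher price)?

Producer share = 0.6

For a small subsidy around the equilibrium, the benefit split depends on the relative slopes, which at a point are proportional to the elasticities.
Buyer share = εs/(εs + |εd|) = 0.6/(0.6 + 0.9) = 0.4; seller share = |εd|/(εs + |εd|) = 0.6.
So producers capture 0.6 of the subsidy.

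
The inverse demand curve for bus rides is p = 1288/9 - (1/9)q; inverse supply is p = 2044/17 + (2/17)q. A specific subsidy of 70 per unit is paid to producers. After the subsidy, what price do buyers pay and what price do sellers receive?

Pre-subsidy: 1288/9 - (1/9)q = 2044/17 + (2/17)q gives q* = 100 and p* = 132.
With the subsidy, sellers receive ps = pb + 70 for each unit, where pb is the price buyers pay.
On the curves, pb = 1288/9 - (1/9)q and ps = 2044/17 + (2/17)q; the wedge ps − pb = 70 gives 2044/17 + (2/17)q − (1288/9 - (1/9)q) = 70, so q' = 406.
Then pb = 1288/9 − (1/9)·406 = 98 and ps = 2044/17 + (2/17)·406 = 168.

Buyers pay 98; sellers receive 168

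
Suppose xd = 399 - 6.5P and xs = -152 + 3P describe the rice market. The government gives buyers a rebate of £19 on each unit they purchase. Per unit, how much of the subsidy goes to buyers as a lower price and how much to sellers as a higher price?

Pre-subsidy: 399 - 6.5P = -152 + 3P gives P* = 58, x* = 22.
With the rebate, buyers effectively pay Pb = Ps − 19, where Ps is the price sellers receive.
Demand in terms of Ps becomes xd = 399 − 6.5(Ps − 19) = 522.5 - 6.5Ps. Setting this equal to supply: 522.5 - 6.5Ps = -152 + 3Ps, so Ps = 71.
Buyers pay Pb = 71 − 19 = 52; x' = -152 + 3·71 = 61.
Buyers' price falls by P* − Pb = 58 − 52 = 6; sellers' price rises by Ps − P* = 71 − 58 = 13.

Buyers gain £6 per unit; sellers gain £13 per unit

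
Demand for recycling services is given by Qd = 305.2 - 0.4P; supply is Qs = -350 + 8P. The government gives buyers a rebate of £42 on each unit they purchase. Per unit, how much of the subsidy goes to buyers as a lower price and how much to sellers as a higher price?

Pre-subsidy: 305.2 - 0.4P = -350 + 8P gives P* = 78, Q* = 274.
With the rebate, buyers effectively pay Pb = Ps − 42, where Ps is the price sellers receive.
Demand in terms of Ps becomes Qd = 305.2 − 0.4(Ps − 42) = 322 - 0.4Ps. Setting this equal to supply: 322 - 0.4Ps = -350 + 8Ps, so Ps = 80.
Buyers pay Pb = 80 − 42 = 38; Q' = -350 + 8·80 = 290.
Buyers' price falls by P* − Pb = 78 − 38 = 40; sellers' price rises by Ps − P* = 80 − 78 = 2.

Buyers gain £40 per unit; sellers gain £2 per unit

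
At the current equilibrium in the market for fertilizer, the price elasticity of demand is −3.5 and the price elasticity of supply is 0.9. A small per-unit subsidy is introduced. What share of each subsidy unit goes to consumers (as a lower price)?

Consumer share = 9/44

For a small subsidy around the equilibrium, the benefit split depends on the relative slopes, which at a point are proportional to the elasticities.
Buyer share = εs/(εs + |εd|) = 0.9/(0.9 + 3.5) = 9/44; seller share = |εd|/(εs + |εd|) = 35/44.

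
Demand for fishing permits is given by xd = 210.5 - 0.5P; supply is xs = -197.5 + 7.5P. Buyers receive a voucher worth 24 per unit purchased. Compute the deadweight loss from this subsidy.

Pre-subsidy: 210.5 - 0.5P = -197.5 + 7.5P gives P* = 51, x* = 185.
With the rebate, buyers effectively pay Pb = Ps − 24, where Ps is the price sellers receive.
Demand in terms of Ps becomes xd = 210.5 − 0.5(Ps − 24) = 222.5 - 0.5Ps. Setting this equal to supply: 222.5 - 0.5Ps = -197.5 + 7.5Ps, so Ps = 52.5.
Buyers pay Pb = 52.5 − 24 = 28.5; x' = -197.5 + 7.5·52.5 = 196.25.
The subsidy expands output by 196.25 − 185 = 11.25 past the efficient level; on those units the gap between marginal cost and willingness to pay runs from 0 up to 24.
DWL = ½ × 24 × 11.25 = 135.

Deadweight loss = 135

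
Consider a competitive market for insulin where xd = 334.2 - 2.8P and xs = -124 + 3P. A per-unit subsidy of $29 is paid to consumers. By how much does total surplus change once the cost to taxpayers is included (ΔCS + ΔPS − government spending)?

Pre-subsidy: 334.2 - 2.8P = -124 + 3P gives P* = 79, x* = 113.
With the rebate, buyers effectively pay Pb = Ps − 29, where Ps is the price sellers receive.
Demand in terms of Ps becomes xd = 334.2 − 2.8(Ps − 29) = 415.4 - 2.8Ps. Setting this equal to supply: 415.4 - 2.8Ps = -124 + 3Ps, so Ps = 93.
Buyers pay Pb = 93 − 29 = 64; x' = -124 + 3·93 = 155.
ΔCS = ½(113 + 155)(79 − 64) = 2010; ΔPS = ½(113 + 155)(93 − 79) = 1876.
Government spending = 29 × 155 = 4495.
Net change = 2010 + 1876 − 4495 = -609. The loss equals the DWL triangle ½·29·42.

Net change in total surplus = -$609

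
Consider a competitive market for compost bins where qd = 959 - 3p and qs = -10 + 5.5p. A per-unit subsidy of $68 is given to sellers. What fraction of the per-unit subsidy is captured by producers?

Pre-subsidy: 959 - 3p = -10 + 5.5p gives p* = 114, q* = 617.
With the subsidy, sellers receive ps = pb + 68 for each unit, where pb is the price buyers pay.
Supply in terms of pb becomes qs = -10 + 5.5(pb + 68) = 364 + 5.5pb. Setting this equal to demand: 959 - 3pb = 364 + 5.5pb, so pb = 70.
Sellers receive ps = 70 + 68 = 138; q' = 959 − 3·70 = 749.
Buyers' price falls by p* − pb = 114 − 70 = 44; sellers' price rises by ps − p* = 138 − 114 = 24.
So producers capture 24/68 = 6/17 of each unit of subsidy.

Producer share = 6/17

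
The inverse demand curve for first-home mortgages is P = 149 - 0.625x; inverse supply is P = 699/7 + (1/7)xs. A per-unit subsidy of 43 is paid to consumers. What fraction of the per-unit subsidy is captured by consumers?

Consumer share = 35/43

Pre-subsidy: 149 - 0.625x = 699/7 + (1/7)x gives x* = 64 and P* = 109.
With the rebate, buyers effectively pay Pb = Ps − 43, where Ps is the price sellers receive.
On the curves, Pb = 149 - 0.625x and Ps = 699/7 + (1/7)x; the wedge Ps − Pb = 43 gives 699/7 + (1/7)x − (149 - 0.625x) = 43, so x' = 120.
Then Pb = 149 − 0.625·120 = 74 and Ps = 699/7 + (1/7)·120 = 117.
Buyers' price falls by P* − Pb = 109 − 74 = 35; sellers' price rises by Ps − P* = 117 − 109 = 8.
So consumers capture 35/43 = 35/43 of each unit of subsidy.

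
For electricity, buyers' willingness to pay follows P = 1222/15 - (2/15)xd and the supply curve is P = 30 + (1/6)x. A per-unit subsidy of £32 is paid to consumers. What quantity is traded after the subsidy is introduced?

x' = 2504/9

Pre-subsidy: 1222/15 - (2/15)x = 30 + (1/6)x gives x* = 1544/9 and P* = 1582/27.
With the rebate, buyers effectively pay Pb = Ps − 32, where Ps is the price sellers receive.
On the curves, Pb = 1222/15 - (2/15)x and Ps = 30 + (1/6)x; the wedge Ps − Pb = 32 gives 30 + (1/6)x − (1222/15 - (2/15)x) = 32, so x' = 2504/9.
Then Pb = 1222/15 − (2/15)·(2504/9) = 1198/27 and Ps = 30 + (1/6)·(2504/9) = 2062/27.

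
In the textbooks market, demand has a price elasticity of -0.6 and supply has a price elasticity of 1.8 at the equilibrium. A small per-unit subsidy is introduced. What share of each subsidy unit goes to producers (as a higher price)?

Producer share = 0.25

For a small subsidy around the equilibrium, the benefit split depends on the relative slopes, which at a point are proportional to the elasticities.
Buyer share = εs/(εs + |εd|) = 1.8/(1.8 + 0.6) = 0.75; seller share = |εd|/(εs + |εd|) = 0.25.
So producers capture 0.25 of the subsidy.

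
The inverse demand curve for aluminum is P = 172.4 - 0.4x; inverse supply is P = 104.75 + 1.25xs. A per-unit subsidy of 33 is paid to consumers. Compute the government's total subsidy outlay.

Pre-subsidy: 172.4 - 0.4x = 104.75 + 1.25x gives x* = 41 and P* = 156.
With the rebate, buyers effectively pay Pb = Ps − 33, where Ps is the price sellers receive.
On the curves, Pb = 172.4 - 0.4x and Ps = 104.75 + 1.25x; the wedge Ps − Pb = 33 gives 104.75 + 1.25x − (172.4 - 0.4x) = 33, so x' = 61.
Then Pb = 172.4 − 0.4·61 = 148 and Ps = 104.75 + 1.25·61 = 181.
Government outlay = subsidy × quantity = 33 × 61 = 2013.

Government cost = 2013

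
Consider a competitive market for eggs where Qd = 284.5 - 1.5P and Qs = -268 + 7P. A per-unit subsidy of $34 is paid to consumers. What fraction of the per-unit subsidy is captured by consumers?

Pre-subsidy: 284.5 - 1.5P = -268 + 7P gives P* = 65, Q* = 187.
With the rebate, buyers effectively pay Pb = Ps − 34, where Ps is the price sellers receive.
Demand in terms of Ps becomes Qd = 284.5 − 1.5(Ps − 34) = 335.5 - 1.5Ps. Setting this equal to supply: 335.5 - 1.5Ps = -268 + 7Ps, so Ps = 71.
Buyers pay Pb = 71 − 34 = 37; Q' = -268 + 7·71 = 229.
Buyers' price falls by P* − Pb = 65 − 37 = 28; sellers' price rises by Ps − P* = 71 − 65 = 6.
So consumers capture 28/34 = 14/17 of each unit of subsidy.

Consumer share = 14/17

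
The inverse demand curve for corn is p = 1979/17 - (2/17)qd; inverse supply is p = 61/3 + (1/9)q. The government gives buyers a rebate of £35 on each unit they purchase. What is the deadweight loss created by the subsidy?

Pre-subsidy: 1979/17 - (2/17)q = 61/3 + (1/9)q gives q* = 420 and p* = 67.
With the rebate, buyers effectively pay pb = ps − 35, where ps is the price sellers receive.
On the curves, pb = 1979/17 - (2/17)q and ps = 61/3 + (1/9)q; the wedge ps − pb = 35 gives 61/3 + (1/9)q − (1979/17 - (2/17)q) = 35, so q' = 573.
Then pb = 1979/17 − (2/17)·573 = 49 and ps = 61/3 + (1/9)·573 = 84.
The subsidy expands output by 573 − 420 = 153 past the efficient level; on those units the gap between marginal cost and willingness to pay runs from 0 up to 35.
DWL = ½ × 35 × 153 = 2677.5.

Deadweight loss = £2677.5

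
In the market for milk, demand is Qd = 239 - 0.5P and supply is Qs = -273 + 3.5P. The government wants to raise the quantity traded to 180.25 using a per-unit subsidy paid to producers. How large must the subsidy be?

Required subsidy s = 12 per unit

At Q = 180.25, invert demand for the buyer price: Pb = (239 − 180.25)/0.5 = 117.5; invert supply for the seller price: Ps = (180.25 − (-273))/3.5 = 129.5.
The subsidy must fill the gap: s = Ps − Pb = 129.5 − 117.5 = 12.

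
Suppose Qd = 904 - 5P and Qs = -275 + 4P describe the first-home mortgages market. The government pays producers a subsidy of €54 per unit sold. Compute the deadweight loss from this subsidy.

Deadweight loss = €3240

Pre-subsidy: 904 - 5P = -275 + 4P gives P* = 131, Q* = 249.
With the subsidy, sellers receive Ps = Pb + 54 for each unit, where Pb is the price buyers pay.
Supply in terms of Pb becomes Qs = -275 + 4(Pb + 54) = -59 + 4Pb. Setting this equal to demand: 904 - 5Pb = -59 + 4Pb, so Pb = 107.
Sellers receive Ps = 107 + 54 = 161; Q' = 904 − 5·107 = 369.
The subsidy expands output by 369 − 249 = 120 past the efficient level; on those units the gap between marginal cost and willingness to pay runs from 0 up to 54.
DWL = ½ × 54 × 120 = 3240.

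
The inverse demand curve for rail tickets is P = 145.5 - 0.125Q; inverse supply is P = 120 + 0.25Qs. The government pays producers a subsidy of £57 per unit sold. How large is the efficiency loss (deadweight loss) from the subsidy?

Deadweight loss = £4332

Pre-subsidy: 145.5 - 0.125Q = 120 + 0.25Q gives Q* = 68 and P* = 137.
With the subsidy, sellers receive Ps = Pb + 57 for each unit, where Pb is the price buyers pay.
On the curves, Pb = 145.5 - 0.125Q and Ps = 120 + 0.25Q; the wedge Ps − Pb = 57 gives 120 + 0.25Q − (145.5 - 0.125Q) = 57, so Q' = 220.
Then Pb = 145.5 − 0.125·220 = 118 and Ps = 120 + 0.25·220 = 175.
The subsidy expands output by 220 − 68 = 152 past the efficient level; on those units the gap between marginal cost and willingness to pay runs from 0 up to 57.
DWL = ½ × 57 × 152 = 4332.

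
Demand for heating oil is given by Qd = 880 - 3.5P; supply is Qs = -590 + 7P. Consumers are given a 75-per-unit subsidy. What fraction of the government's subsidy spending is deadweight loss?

DWL / government spending = 35/226

Pre-subsidy: 880 - 3.5P = -590 + 7P gives P* = 140, Q* = 390.
With the rebate, buyers effectively pay Pb = Ps − 75, where Ps is the price sellers receive.
Demand in terms of Ps becomes Qd = 880 − 3.5(Ps − 75) = 1142.5 - 3.5Ps. Setting this equal to supply: 1142.5 - 3.5Ps = -590 + 7Ps, so Ps = 165.
Buyers pay Pb = 165 − 75 = 90; Q' = -590 + 7·165 = 565.
ΔCS = ½(390 + 565)(140 − 90) = 23875; ΔPS = ½(390 + 565)(165 − 140) = 11937.5.
Government spending = 75 × 565 = 42375.
DWL = ½ × 75 × (565 − 390) = 6562.5; fraction = 6562.5 / 42375 = 35/226.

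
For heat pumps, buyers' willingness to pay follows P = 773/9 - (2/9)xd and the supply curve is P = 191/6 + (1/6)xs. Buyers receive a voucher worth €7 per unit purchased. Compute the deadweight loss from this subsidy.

Pre-subsidy: 773/9 - (2/9)x = 191/6 + (1/6)x gives x* = 139 and P* = 55.
With the rebate, buyers effectively pay Pb = Ps − 7, where Ps is the price sellers receive.
On the curves, Pb = 773/9 - (2/9)x and Ps = 191/6 + (1/6)x; the wedge Ps − Pb = 7 gives 191/6 + (1/6)x − (773/9 - (2/9)x) = 7, so x' = 157.
Then Pb = 773/9 − (2/9)·157 = 51 and Ps = 191/6 + (1/6)·157 = 58.
The subsidy expands output by 157 − 139 = 18 past the efficient level; on those units the gap between marginal cost and willingness to pay runs from 0 up to 7.
DWL = ½ × 7 × 18 = 63.

Deadweight loss = €63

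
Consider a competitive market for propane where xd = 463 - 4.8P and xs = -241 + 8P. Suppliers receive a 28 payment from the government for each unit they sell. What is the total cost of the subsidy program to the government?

Pre-subsidy: 463 - 4.8P = -241 + 8P gives P* = 55, x* = 199.
With the subsidy, sellers receive Ps = Pb + 28 for each unit, where Pb is the price buyers pay.
Supply in terms of Pb becomes xs = -241 + 8(Pb + 28) = -17 + 8Pb. Setting this equal to demand: 463 - 4.8Pb = -17 + 8Pb, so Pb = 37.5.
Sellers receive Ps = 37.5 + 28 = 65.5; x' = 463 − 4.8·37.5 = 283.
Government outlay = subsidy × quantity = 28 × 283 = 7924.

Government cost = 7924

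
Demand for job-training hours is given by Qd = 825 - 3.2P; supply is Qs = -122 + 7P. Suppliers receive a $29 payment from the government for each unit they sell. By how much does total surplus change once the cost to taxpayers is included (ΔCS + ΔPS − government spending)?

Net change in total surplus = -47096/51

Pre-subsidy: 825 - 3.2P = -122 + 7P gives P* = 4735/51, Q* = 26923/51.
With the subsidy, sellers receive Ps = Pb + 29 for each unit, where Pb is the price buyers pay.
Supply in terms of Pb becomes Qs = -122 + 7(Pb + 29) = 81 + 7Pb. Setting this equal to demand: 825 - 3.2Pb = 81 + 7Pb, so Pb = 1240/17.
Sellers receive Ps = 1240/17 + 29 = 1733/17; Q' = 825 − 3.2·(1240/17) = 10057/17.
ΔCS = ½(26923/51 + 10057/17)(4735/51 − 1240/17) = 28975205/2601; ΔPS = ½(26923/51 + 10057/17)(1733/17 − 4735/51) = 13245808/2601.
Government spending = 29 × 10057/17 = 291653/17.
Net change = 28975205/2601 + 13245808/2601 − 291653/17 = -47096/51. The loss equals the DWL triangle ½·29·3248/51.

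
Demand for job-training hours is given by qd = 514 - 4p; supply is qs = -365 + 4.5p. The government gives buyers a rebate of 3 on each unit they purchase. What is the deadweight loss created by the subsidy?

Deadweight loss = 162/17

Pre-subsidy: 514 - 4p = -365 + 4.5p gives p* = 1758/17, q* = 1706/17.
With the rebate, buyers effectively pay pb = ps − 3, where ps is the price sellers receive.
Demand in terms of ps becomes qd = 514 − 4(ps − 3) = 526 - 4ps. Setting this equal to supply: 526 - 4ps = -365 + 4.5ps, so ps = 1782/17.
Buyers pay pb = 1782/17 − 3 = 1731/17; q' = -365 + 4.5·(1782/17) = 1814/17.
The subsidy expands output by 1814/17 − 1706/17 = 108/17 past the efficient level; on those units the gap between marginal cost and willingness to pay runs from 0 up to 3.
DWL = ½ × 3 × 108/17 = 162/17.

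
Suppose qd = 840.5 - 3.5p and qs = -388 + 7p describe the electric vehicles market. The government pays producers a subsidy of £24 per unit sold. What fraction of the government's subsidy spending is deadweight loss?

Pre-subsidy: 840.5 - 3.5p = -388 + 7p gives p* = 117, q* = 431.
With the subsidy, sellers receive ps = pb + 24 for each unit, where pb is the price buyers pay.
Supply in terms of pb becomes qs = -388 + 7(pb + 24) = -220 + 7pb. Setting this equal to demand: 840.5 - 3.5pb = -220 + 7pb, so pb = 101.
Sellers receive ps = 101 + 24 = 125; q' = 840.5 − 3.5·101 = 487.
ΔCS = ½(431 + 487)(117 − 101) = 7344; ΔPS = ½(431 + 487)(125 − 117) = 3672.
Government spending = 24 × 487 = 11688.
DWL = ½ × 24 × (487 − 431) = 672; fraction = 672 / 11688 = 28/487.

DWL / government spending = 28/487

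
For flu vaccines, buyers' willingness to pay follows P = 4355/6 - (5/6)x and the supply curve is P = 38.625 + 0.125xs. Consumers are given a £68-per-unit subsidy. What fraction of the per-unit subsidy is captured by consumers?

Pre-subsidy: 4355/6 - (5/6)x = 38.625 + 0.125x gives x* = 16493/23 and P* = 2950/23.
With the rebate, buyers effectively pay Pb = Ps − 68, where Ps is the price sellers receive.
On the curves, Pb = 4355/6 - (5/6)x and Ps = 38.625 + 0.125x; the wedge Ps − Pb = 68 gives 38.625 + 0.125x − (4355/6 - (5/6)x) = 68, so x' = 18125/23.
Then Pb = 4355/6 − (5/6)·(18125/23) = 1590/23 and Ps = 38.625 + 0.125·(18125/23) = 3154/23.
Buyers' price falls by P* − Pb = 2950/23 − 1590/23 = 1360/23; sellers' price rises by Ps − P* = 3154/23 − 2950/23 = 204/23.
So consumers capture (1360/23)/68 = 20/23 of each unit of subsidy.

Consumer share = 20/23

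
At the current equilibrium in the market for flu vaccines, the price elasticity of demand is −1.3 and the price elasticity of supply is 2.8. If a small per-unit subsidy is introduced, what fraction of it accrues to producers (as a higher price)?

For a small subsidy around the equilibrium, the benefit split depends on the relative slopes, which at a point are proportional to the elasticities.
Buyer share = εs/(εs + |εd|) = 2.8/(2.8 + 1.3) = 28/41; seller share = |εd|/(εs + |εd|) = 13/41.
So producers capture 13/41 of the subsidy.

Producer share = 13/41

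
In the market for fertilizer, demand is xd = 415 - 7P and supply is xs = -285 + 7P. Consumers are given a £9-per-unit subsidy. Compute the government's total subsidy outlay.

Government cost = £868.5

Pre-subsidy: 415 - 7P = -285 + 7P gives P* = 50, x* = 65.
With the rebate, buyers effectively pay Pb = Ps − 9, where Ps is the price sellers receive.
Demand in terms of Ps becomes xd = 415 − 7(Ps − 9) = 478 - 7Ps. Setting this equal to supply: 478 - 7Ps = -285 + 7Ps, so Ps = 54.5.
Buyers pay Pb = 54.5 − 9 = 45.5; x' = -285 + 7·54.5 = 96.5.
Government outlay = subsidy × quantity = 9 × 96.5 = 868.5.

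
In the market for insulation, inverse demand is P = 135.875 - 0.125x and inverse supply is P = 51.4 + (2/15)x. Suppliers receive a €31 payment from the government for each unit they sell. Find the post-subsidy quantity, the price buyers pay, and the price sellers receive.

x' = 447; buyers pay €80; sellers receive €111

Pre-subsidy: 135.875 - 0.125x = 51.4 + (2/15)x gives x* = 327 and P* = 95.
With the subsidy, sellers receive Ps = Pb + 31 for each unit, where Pb is the price buyers pay.
On the curves, Pb = 135.875 - 0.125x and Ps = 51.4 + (2/15)x; the wedge Ps − Pb = 31 gives 51.4 + (2/15)x − (135.875 - 0.125x) = 31, so x' = 447.
Then Pb = 135.875 − 0.125·447 = 80 and Ps = 51.4 + (2/15)·447 = 111.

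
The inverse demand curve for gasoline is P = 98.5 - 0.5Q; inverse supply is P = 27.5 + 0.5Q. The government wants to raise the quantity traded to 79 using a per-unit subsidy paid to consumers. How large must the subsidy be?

Required subsidy s = 8 per unit

At Q = 79, from the demand curve buyers pay Pb = 98.5 − 0.5·79 = 59; from the supply curve sellers need Ps = 27.5 + 0.5·79 = 67.
The subsidy must fill the gap: s = Ps − Pb = 67 − 59 = 8.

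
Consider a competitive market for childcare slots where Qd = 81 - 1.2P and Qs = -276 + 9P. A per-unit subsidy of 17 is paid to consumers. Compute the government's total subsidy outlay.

Pre-subsidy: 81 - 1.2P = -276 + 9P gives P* = 35, Q* = 39.
With the rebate, buyers effectively pay Pb = Ps − 17, where Ps is the price sellers receive.
Demand in terms of Ps becomes Qd = 81 − 1.2(Ps − 17) = 101.4 - 1.2Ps. Setting this equal to supply: 101.4 - 1.2Ps = -276 + 9Ps, so Ps = 37.
Buyers pay Pb = 37 − 17 = 20; Q' = -276 + 9·37 = 57.
Government outlay = subsidy × quantity = 17 × 57 = 969.

Government cost = 969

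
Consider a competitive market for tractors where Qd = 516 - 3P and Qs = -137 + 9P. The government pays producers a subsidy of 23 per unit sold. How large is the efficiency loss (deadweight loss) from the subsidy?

Deadweight loss = 595.125

Pre-subsidy: 516 - 3P = -137 + 9P gives P* = 653/12, Q* = 352.75.
With the subsidy, sellers receive Ps = Pb + 23 for each unit, where Pb is the price buyers pay.
Supply in terms of Pb becomes Qs = -137 + 9(Pb + 23) = 70 + 9Pb. Setting this equal to demand: 516 - 3Pb = 70 + 9Pb, so Pb = 223/6.
Sellers receive Ps = 223/6 + 23 = 361/6; Q' = 516 − 3·(223/6) = 404.5.
The subsidy expands output by 404.5 − 352.75 = 51.75 past the efficient level; on those units the gap between marginal cost and willingness to pay runs from 0 up to 23.
DWL = ½ × 23 × 51.75 = 595.125.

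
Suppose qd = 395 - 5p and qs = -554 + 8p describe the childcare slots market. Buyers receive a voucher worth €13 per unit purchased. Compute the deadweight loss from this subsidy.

Deadweight loss = €260

Pre-subsidy: 395 - 5p = -554 + 8p gives p* = 73, q* = 30.
With the rebate, buyers effectively pay pb = ps − 13, where ps is the price sellers receive.
Demand in terms of ps becomes qd = 395 − 5(ps − 13) = 460 - 5ps. Setting this equal to supply: 460 - 5ps = -554 + 8ps, so ps = 78.
Buyers pay pb = 78 − 13 = 65; q' = -554 + 8·78 = 70.
The subsidy expands output by 70 − 30 = 40 past the efficient level; on those units the gap between marginal cost and willingness to pay runs from 0 up to 13.
DWL = ½ × 13 × 40 = 260.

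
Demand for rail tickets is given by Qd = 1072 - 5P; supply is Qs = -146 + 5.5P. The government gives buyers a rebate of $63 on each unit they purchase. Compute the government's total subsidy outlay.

Pre-subsidy: 1072 - 5P = -146 + 5.5P gives P* = 116, Q* = 492.
With the rebate, buyers effectively pay Pb = Ps − 63, where Ps is the price sellers receive.
Demand in terms of Ps becomes Qd = 1072 − 5(Ps − 63) = 1387 - 5Ps. Setting this equal to supply: 1387 - 5Ps = -146 + 5.5Ps, so Ps = 146.
Buyers pay Pb = 146 − 63 = 83; Q' = -146 + 5.5·146 = 657.
Government outlay = subsidy × quantity = 63 × 657 = 41391.

Government cost = $41391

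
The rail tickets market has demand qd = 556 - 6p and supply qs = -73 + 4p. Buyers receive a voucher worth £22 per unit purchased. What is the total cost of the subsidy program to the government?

Government cost = £5090.8

Pre-subsidy: 556 - 6p = -73 + 4p gives p* = 62.9, q* = 178.6.
With the rebate, buyers effectively pay pb = ps − 22, where ps is the price sellers receive.
Demand in terms of ps becomes qd = 556 − 6(ps − 22) = 688 - 6ps. Setting this equal to supply: 688 - 6ps = -73 + 4ps, so ps = 76.1.
Buyers pay pb = 76.1 − 22 = 54.1; q' = -73 + 4·76.1 = 231.4.
Government outlay = subsidy × quantity = 22 × 231.4 = 5090.8.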